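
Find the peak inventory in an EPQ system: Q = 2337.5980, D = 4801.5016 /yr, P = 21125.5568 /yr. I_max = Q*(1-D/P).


D/P = 0.2273
1 - D/P = 0.7727
I_max = 2337.5980 * 0.7727 = 1806.2993

1806.2993 units


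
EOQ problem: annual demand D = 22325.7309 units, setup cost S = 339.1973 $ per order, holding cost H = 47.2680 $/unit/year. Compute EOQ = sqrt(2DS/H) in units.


2*D*S = 2 * 22325.7309 * 339.1973 = 15145655.2836
2*D*S/H = 320420.9039
EOQ = sqrt(320420.9039) = 566.0573

566.0573 units


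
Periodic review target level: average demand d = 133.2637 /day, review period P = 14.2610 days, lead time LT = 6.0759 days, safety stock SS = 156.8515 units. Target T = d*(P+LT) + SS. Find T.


P + LT = 20.3369
d*(P+LT) = 133.2637 * 20.3369 = 2710.1705
T = 2710.1705 + 156.8515 = 2867.0220

2867.0220 units


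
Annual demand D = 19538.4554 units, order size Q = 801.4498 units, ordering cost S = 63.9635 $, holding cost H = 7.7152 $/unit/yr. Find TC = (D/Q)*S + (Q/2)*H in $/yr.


Ordering cost = D*S/Q = 1559.3590
Holding cost = Q*H/2 = 3091.6727
TC = 1559.3590 + 3091.6727 = 4651.0318

4651.0318 $/yr


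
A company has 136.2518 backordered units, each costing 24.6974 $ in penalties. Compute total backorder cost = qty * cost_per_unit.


Total = 136.2518 * 24.6974 = 3365.0652

3365.0652 $


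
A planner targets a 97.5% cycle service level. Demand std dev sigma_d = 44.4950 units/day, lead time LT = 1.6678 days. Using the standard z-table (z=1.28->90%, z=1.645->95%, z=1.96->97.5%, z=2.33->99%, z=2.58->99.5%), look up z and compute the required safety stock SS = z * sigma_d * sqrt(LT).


From the table, SL = 97.5% corresponds to z = 1.96
sqrt(LT) = sqrt(1.6678) = 1.2914
SS = 1.96 * 44.4950 * 1.2914 = 112.6262

112.6262 units


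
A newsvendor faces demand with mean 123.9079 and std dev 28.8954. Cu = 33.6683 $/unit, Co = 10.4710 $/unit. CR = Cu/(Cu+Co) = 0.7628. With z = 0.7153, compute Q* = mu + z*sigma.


CR = Cu/(Cu+Co) = 33.6683/(33.6683+10.4710) = 0.7628
z = 0.7153
Q* = 123.9079 + 0.7153 * 28.8954 = 144.5768

144.5768 units


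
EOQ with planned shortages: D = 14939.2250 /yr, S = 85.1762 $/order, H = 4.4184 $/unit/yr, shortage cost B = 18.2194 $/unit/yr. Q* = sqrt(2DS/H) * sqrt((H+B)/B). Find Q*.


sqrt(2DS/H) = 758.9369
sqrt((H+B)/B) = 1.1147
Q* = 758.9369 * 1.1147 = 845.9715

845.9715 units


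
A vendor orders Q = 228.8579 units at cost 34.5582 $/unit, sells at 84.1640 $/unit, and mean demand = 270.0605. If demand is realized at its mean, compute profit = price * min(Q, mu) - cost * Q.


Sales at mu = min(228.8579, 270.0605) = 228.8579
Revenue = 84.1640 * 228.8579 = 19261.5963
Total cost = 34.5582 * 228.8579 = 7908.9171
Profit = 19261.5963 - 7908.9171 = 11352.6792

11352.6792 $


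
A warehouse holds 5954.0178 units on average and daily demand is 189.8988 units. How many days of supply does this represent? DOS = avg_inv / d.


DOS = 5954.0178 / 189.8988 = 31.3536

31.3536 days


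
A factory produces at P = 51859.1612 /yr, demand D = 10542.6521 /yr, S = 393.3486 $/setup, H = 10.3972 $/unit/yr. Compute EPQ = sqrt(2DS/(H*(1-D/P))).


1 - D/P = 1 - 0.2033 = 0.7967
H*(1-D/P) = 8.2835
2DS = 8293874.8876
EPQ = sqrt(1001250.9692) = 1000.6253

1000.6253 units


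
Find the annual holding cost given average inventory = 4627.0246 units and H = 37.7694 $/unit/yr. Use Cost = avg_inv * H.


Cost = 4627.0246 * 37.7694 = 174759.9429

174759.9429 $/yr


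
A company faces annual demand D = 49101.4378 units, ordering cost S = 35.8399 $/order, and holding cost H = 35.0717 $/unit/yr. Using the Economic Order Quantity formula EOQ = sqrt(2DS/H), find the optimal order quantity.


2*D*S = 2 * 49101.4378 * 35.8399 = 3519581.2412
2*D*S/H = 100353.8819
EOQ = sqrt(100353.8819) = 316.7868

316.7868 units


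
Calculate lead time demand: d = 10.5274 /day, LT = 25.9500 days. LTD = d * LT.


LTD = 10.5274 * 25.9500 = 273.1860

273.1860 units


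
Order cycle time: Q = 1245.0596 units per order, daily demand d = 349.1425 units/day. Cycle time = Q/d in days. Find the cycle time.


Cycle = 1245.0596 / 349.1425 = 3.5660

3.5660 days


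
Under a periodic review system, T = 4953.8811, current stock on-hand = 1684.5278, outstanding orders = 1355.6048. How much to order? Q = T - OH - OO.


Inventory position = OH + OO = 1684.5278 + 1355.6048 = 3040.1326
Q = 4953.8811 - 3040.1326 = 1913.7485

1913.7485 units


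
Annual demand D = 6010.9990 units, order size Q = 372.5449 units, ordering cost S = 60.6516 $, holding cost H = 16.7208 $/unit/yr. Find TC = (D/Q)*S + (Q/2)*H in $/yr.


Ordering cost = D*S/Q = 978.6115
Holding cost = Q*H/2 = 3114.6244
TC = 978.6115 + 3114.6244 = 4093.2358

4093.2358 $/yr


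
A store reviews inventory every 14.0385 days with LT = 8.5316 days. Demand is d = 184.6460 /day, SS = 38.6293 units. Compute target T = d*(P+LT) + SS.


P + LT = 22.5701
d*(P+LT) = 184.6460 * 22.5701 = 4167.4787
T = 4167.4787 + 38.6293 = 4206.1080

4206.1080 units


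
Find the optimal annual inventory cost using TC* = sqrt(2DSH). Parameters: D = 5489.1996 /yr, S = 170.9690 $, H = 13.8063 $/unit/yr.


2*D*S*H = 25913954.7584
TC* = sqrt(25913954.7584) = 5090.5751

5090.5751 $/yr


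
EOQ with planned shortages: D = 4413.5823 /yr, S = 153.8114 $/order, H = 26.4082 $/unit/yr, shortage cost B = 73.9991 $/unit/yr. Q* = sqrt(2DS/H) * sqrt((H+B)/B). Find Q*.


sqrt(2DS/H) = 226.7438
sqrt((H+B)/B) = 1.1648
Q* = 226.7438 * 1.1648 = 264.1222

264.1222 units


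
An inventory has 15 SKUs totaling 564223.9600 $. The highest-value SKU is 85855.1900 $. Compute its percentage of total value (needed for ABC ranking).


Top item = 85855.1900
Total = 564223.9600
Percentage = 85855.1900 / 564223.9600 * 100 = 15.2165

15.2165%


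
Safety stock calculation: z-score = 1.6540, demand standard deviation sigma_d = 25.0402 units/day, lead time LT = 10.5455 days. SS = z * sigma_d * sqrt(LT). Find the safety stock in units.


sqrt(LT) = sqrt(10.5455) = 3.2474
SS = 1.6540 * 25.0402 * 3.2474 = 134.4952

134.4952 units


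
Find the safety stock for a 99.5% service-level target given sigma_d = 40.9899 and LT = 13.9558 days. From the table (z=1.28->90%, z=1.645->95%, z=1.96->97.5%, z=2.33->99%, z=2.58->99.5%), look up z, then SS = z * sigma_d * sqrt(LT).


From the table, SL = 99.5% corresponds to z = 2.58
sqrt(LT) = sqrt(13.9558) = 3.7357
SS = 2.58 * 40.9899 * 3.7357 = 395.0699

395.0699 units


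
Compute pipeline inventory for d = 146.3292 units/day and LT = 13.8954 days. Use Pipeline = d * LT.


Pipeline = 146.3292 * 13.8954 = 2033.3028

2033.3028 units


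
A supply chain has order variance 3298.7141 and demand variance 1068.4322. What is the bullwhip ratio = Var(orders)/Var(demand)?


BW = 3298.7141 / 1068.4322 = 3.0874

3.0874


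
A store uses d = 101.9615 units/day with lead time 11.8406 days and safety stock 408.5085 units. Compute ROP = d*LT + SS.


d*LT = 101.9615 * 11.8406 = 1207.2853
ROP = 1207.2853 + 408.5085 = 1615.7938

1615.7938 units


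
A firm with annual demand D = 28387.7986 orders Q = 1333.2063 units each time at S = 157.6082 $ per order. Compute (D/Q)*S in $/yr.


Number of orders = D/Q = 21.2929
Cost = 21.2929 * 157.6082 = 3355.9321

3355.9321 $/yr


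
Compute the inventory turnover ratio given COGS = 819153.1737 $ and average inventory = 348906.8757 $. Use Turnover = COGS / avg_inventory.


Turnover = 819153.1737 / 348906.8757 = 2.3478

2.3478


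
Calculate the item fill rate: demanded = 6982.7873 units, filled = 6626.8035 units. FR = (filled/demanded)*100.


FR = 6626.8035 / 6982.7873 * 100 = 94.9020

94.9020%


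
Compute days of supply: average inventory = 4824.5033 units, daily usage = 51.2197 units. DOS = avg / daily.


DOS = 4824.5033 / 51.2197 = 94.1923

94.1923 days


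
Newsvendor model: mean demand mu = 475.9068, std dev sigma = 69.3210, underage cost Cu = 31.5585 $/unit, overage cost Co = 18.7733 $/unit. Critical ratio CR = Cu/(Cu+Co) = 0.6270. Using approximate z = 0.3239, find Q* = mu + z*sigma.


CR = Cu/(Cu+Co) = 31.5585/(31.5585+18.7733) = 0.6270
z = 0.3239
Q* = 475.9068 + 0.3239 * 69.3210 = 498.3599

498.3599 units


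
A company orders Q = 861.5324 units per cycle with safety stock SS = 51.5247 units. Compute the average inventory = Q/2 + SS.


Q/2 = 430.7662
Avg = 430.7662 + 51.5247 = 482.2909

482.2909 units


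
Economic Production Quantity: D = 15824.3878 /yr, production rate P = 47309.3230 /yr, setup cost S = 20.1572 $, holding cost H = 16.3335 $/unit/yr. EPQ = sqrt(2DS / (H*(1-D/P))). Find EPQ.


1 - D/P = 1 - 0.3345 = 0.6655
H*(1-D/P) = 10.8701
2DS = 637950.6995
EPQ = sqrt(58688.3353) = 242.2568

242.2568 units


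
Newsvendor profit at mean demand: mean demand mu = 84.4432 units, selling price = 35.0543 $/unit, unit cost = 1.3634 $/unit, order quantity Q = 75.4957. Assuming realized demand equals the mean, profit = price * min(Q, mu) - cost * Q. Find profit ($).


Sales at mu = min(75.4957, 84.4432) = 75.4957
Revenue = 35.0543 * 75.4957 = 2646.4489
Total cost = 1.3634 * 75.4957 = 102.9308
Profit = 2646.4489 - 102.9308 = 2543.5181

2543.5181 $


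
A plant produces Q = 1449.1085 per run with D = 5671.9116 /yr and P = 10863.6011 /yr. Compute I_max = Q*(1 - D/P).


D/P = 0.5221
1 - D/P = 0.4779
I_max = 1449.1085 * 0.4779 = 692.5256

692.5256 units


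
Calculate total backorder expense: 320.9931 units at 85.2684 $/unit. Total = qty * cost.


Total = 320.9931 * 85.2684 = 27370.5680

27370.5680 $


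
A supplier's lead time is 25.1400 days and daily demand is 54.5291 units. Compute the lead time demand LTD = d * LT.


LTD = 54.5291 * 25.1400 = 1370.8616

1370.8616 units


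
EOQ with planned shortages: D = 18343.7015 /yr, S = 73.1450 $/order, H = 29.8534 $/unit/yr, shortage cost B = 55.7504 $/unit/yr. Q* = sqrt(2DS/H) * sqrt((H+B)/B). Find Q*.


sqrt(2DS/H) = 299.8154
sqrt((H+B)/B) = 1.2391
Q* = 299.8154 * 1.2391 = 371.5151

371.5151 units


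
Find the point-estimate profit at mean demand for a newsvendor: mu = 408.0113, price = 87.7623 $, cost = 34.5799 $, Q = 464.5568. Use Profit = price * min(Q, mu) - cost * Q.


Sales at mu = min(464.5568, 408.0113) = 408.0113
Revenue = 87.7623 * 408.0113 = 35808.0101
Total cost = 34.5799 * 464.5568 = 16064.3277
Profit = 35808.0101 - 16064.3277 = 19743.6824

19743.6824 $


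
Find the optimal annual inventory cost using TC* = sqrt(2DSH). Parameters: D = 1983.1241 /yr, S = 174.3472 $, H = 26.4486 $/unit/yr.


2*D*S*H = 18289319.7873
TC* = sqrt(18289319.7873) = 4276.6014

4276.6014 $/yr


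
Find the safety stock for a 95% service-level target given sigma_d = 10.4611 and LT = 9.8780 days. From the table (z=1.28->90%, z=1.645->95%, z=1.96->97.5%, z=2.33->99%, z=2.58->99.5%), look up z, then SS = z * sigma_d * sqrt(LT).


From the table, SL = 95% corresponds to z = 1.645
sqrt(LT) = sqrt(9.8780) = 3.1429
SS = 1.645 * 10.4611 * 3.1429 = 54.0851

54.0851 units


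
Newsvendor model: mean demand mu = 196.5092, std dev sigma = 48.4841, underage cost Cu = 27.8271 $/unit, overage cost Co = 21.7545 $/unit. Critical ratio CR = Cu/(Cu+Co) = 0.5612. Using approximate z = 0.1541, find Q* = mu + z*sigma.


CR = Cu/(Cu+Co) = 27.8271/(27.8271+21.7545) = 0.5612
z = 0.1541
Q* = 196.5092 + 0.1541 * 48.4841 = 203.9806

203.9806 units


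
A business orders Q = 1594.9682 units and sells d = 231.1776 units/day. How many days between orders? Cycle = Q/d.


Cycle = 1594.9682 / 231.1776 = 6.8993

6.8993 days


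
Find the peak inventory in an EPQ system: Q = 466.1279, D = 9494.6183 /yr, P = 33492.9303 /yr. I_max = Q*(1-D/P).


D/P = 0.2835
1 - D/P = 0.7165
I_max = 466.1279 * 0.7165 = 333.9894

333.9894 units


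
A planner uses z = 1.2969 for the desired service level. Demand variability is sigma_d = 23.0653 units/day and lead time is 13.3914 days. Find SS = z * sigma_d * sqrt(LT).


sqrt(LT) = sqrt(13.3914) = 3.6594
SS = 1.2969 * 23.0653 * 3.6594 = 109.4658

109.4658 units


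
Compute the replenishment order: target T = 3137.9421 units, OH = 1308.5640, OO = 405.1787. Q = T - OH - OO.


Inventory position = OH + OO = 1308.5640 + 405.1787 = 1713.7427
Q = 3137.9421 - 1713.7427 = 1424.1994

1424.1994 units


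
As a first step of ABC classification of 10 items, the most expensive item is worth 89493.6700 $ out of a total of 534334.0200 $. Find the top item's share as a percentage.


Top item = 89493.6700
Total = 534334.0200
Percentage = 89493.6700 / 534334.0200 * 100 = 16.7486

16.7486%


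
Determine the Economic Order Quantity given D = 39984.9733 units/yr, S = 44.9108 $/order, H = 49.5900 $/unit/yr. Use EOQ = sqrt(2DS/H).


2*D*S = 2 * 39984.9733 * 44.9108 = 3591514.2778
2*D*S/H = 72424.1637
EOQ = sqrt(72424.1637) = 269.1174

269.1174 units


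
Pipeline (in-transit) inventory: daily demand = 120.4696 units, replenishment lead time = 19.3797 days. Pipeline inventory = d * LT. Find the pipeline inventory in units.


Pipeline = 120.4696 * 19.3797 = 2334.6647

2334.6647 units


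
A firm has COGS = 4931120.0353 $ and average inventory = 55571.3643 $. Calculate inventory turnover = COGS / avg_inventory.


Turnover = 4931120.0353 / 55571.3643 = 88.7349

88.7349


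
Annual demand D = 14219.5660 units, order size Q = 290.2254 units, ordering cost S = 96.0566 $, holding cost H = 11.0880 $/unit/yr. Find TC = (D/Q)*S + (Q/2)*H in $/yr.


Ordering cost = D*S/Q = 4706.2840
Holding cost = Q*H/2 = 1609.0096
TC = 4706.2840 + 1609.0096 = 6315.2936

6315.2936 $/yr


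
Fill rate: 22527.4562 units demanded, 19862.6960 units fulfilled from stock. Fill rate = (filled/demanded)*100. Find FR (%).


FR = 19862.6960 / 22527.4562 * 100 = 88.1711

88.1711%


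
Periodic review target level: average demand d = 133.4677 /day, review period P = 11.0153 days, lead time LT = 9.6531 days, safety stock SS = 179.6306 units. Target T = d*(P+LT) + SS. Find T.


P + LT = 20.6684
d*(P+LT) = 133.4677 * 20.6684 = 2758.5638
T = 2758.5638 + 179.6306 = 2938.1944

2938.1944 units


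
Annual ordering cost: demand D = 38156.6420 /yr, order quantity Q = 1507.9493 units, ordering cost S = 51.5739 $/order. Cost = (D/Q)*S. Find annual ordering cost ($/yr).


Number of orders = D/Q = 25.3037
Cost = 25.3037 * 51.5739 = 1305.0086

1305.0086 $/yr


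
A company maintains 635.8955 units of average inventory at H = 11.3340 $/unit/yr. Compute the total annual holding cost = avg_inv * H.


Cost = 635.8955 * 11.3340 = 7207.2396

7207.2396 $/yr


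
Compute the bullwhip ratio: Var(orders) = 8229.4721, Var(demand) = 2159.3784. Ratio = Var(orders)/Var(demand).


BW = 8229.4721 / 2159.3784 = 3.8110

3.8110


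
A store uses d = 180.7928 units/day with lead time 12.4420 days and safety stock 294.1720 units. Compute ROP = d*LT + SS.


d*LT = 180.7928 * 12.4420 = 2249.4240
ROP = 2249.4240 + 294.1720 = 2543.5960

2543.5960 units


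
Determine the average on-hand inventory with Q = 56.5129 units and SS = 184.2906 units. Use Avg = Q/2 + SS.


Q/2 = 28.2565
Avg = 28.2565 + 184.2906 = 212.5471

212.5471 units


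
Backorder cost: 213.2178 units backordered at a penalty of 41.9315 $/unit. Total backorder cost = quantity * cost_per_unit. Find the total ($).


Total = 213.2178 * 41.9315 = 8940.5422

8940.5422 $


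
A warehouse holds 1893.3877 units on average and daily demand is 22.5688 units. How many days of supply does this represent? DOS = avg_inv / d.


DOS = 1893.3877 / 22.5688 = 83.8940

83.8940 days


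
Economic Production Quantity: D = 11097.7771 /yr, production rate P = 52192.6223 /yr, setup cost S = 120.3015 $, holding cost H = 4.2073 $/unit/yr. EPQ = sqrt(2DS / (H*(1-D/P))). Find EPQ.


1 - D/P = 1 - 0.2126 = 0.7874
H*(1-D/P) = 3.3127
2DS = 2670158.4636
EPQ = sqrt(806037.6426) = 897.7960

897.7960 units


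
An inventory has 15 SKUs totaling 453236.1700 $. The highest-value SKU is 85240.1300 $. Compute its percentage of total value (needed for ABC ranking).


Top item = 85240.1300
Total = 453236.1700
Percentage = 85240.1300 / 453236.1700 * 100 = 18.8070

18.8070%


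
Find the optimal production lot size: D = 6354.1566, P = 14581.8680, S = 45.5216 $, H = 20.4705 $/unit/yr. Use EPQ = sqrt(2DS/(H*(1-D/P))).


1 - D/P = 1 - 0.4358 = 0.5642
H*(1-D/P) = 11.5503
2DS = 578502.7502
EPQ = sqrt(50085.3935) = 223.7977

223.7977 units


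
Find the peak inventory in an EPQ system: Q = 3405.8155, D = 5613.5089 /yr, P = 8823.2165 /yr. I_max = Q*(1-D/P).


D/P = 0.6362
1 - D/P = 0.3638
I_max = 3405.8155 * 0.3638 = 1238.9668

1238.9668 units


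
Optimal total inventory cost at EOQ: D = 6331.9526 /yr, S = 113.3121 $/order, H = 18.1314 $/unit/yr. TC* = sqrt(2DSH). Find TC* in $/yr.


2*D*S*H = 26018082.0066
TC* = sqrt(26018082.0066) = 5100.7923

5100.7923 $/yr


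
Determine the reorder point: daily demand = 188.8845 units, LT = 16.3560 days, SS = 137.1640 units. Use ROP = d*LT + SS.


d*LT = 188.8845 * 16.3560 = 3089.3949
ROP = 3089.3949 + 137.1640 = 3226.5589

3226.5589 units


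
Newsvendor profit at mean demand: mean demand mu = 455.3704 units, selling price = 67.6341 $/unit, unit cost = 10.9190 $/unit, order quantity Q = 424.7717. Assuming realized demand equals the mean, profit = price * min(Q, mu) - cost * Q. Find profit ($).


Sales at mu = min(424.7717, 455.3704) = 424.7717
Revenue = 67.6341 * 424.7717 = 28729.0516
Total cost = 10.9190 * 424.7717 = 4638.0822
Profit = 28729.0516 - 4638.0822 = 24090.9694

24090.9694 $


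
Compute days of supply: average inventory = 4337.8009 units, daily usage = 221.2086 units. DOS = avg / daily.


DOS = 4337.8009 / 221.2086 = 19.6095

19.6095 days


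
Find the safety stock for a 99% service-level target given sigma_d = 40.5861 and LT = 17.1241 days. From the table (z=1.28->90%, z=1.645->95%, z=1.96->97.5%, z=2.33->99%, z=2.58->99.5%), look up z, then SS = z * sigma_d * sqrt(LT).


From the table, SL = 99% corresponds to z = 2.33
sqrt(LT) = sqrt(17.1241) = 4.1381
SS = 2.33 * 40.5861 * 4.1381 = 391.3246

391.3246 units


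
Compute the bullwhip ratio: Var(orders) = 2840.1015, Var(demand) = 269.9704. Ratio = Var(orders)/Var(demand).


BW = 2840.1015 / 269.9704 = 10.5200

10.5200


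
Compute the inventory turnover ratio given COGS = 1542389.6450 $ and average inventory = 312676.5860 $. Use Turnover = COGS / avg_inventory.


Turnover = 1542389.6450 / 312676.5860 = 4.9329

4.9329


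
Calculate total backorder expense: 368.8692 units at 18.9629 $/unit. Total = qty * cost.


Total = 368.8692 * 18.9629 = 6994.8298

6994.8298 $


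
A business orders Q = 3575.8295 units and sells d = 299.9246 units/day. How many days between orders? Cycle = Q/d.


Cycle = 3575.8295 / 299.9246 = 11.9224

11.9224 days


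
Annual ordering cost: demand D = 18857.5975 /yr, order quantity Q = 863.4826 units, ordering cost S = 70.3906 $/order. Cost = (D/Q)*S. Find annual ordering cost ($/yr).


Number of orders = D/Q = 21.8390
Cost = 21.8390 * 70.3906 = 1537.2604

1537.2604 $/yr


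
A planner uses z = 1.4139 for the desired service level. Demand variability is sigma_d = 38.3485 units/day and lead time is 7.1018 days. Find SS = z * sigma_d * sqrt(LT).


sqrt(LT) = sqrt(7.1018) = 2.6649
SS = 1.4139 * 38.3485 * 2.6649 = 144.4945

144.4945 units


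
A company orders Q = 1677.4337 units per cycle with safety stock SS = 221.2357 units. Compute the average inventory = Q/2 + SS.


Q/2 = 838.7169
Avg = 838.7169 + 221.2357 = 1059.9525

1059.9525 units


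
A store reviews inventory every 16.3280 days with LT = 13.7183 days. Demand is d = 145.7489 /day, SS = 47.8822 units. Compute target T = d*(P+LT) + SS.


P + LT = 30.0463
d*(P+LT) = 145.7489 * 30.0463 = 4379.2152
T = 4379.2152 + 47.8822 = 4427.0974

4427.0974 units


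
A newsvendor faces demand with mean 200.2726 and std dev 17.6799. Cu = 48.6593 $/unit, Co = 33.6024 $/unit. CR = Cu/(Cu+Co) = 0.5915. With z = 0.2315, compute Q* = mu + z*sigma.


CR = Cu/(Cu+Co) = 48.6593/(48.6593+33.6024) = 0.5915
z = 0.2315
Q* = 200.2726 + 0.2315 * 17.6799 = 204.3655

204.3655 units


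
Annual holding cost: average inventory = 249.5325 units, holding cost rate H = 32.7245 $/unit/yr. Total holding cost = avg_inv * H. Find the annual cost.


Cost = 249.5325 * 32.7245 = 8165.8263

8165.8263 $/yr


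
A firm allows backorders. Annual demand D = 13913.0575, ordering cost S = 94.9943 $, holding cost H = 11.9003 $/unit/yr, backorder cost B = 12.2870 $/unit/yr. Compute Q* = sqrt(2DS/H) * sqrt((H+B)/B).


sqrt(2DS/H) = 471.2986
sqrt((H+B)/B) = 1.4030
Q* = 471.2986 * 1.4030 = 661.2518

661.2518 units


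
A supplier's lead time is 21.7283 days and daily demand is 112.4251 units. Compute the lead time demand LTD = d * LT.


LTD = 112.4251 * 21.7283 = 2442.8063

2442.8063 units


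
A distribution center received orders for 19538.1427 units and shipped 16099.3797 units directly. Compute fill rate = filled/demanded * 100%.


FR = 16099.3797 / 19538.1427 * 100 = 82.3997

82.3997%


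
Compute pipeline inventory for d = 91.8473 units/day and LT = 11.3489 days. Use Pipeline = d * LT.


Pipeline = 91.8473 * 11.3489 = 1042.3658

1042.3658 units


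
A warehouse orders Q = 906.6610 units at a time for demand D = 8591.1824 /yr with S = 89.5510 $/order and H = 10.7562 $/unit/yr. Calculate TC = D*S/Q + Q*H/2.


Ordering cost = D*S/Q = 848.5520
Holding cost = Q*H/2 = 4876.1135
TC = 848.5520 + 4876.1135 = 5724.6655

5724.6655 $/yr


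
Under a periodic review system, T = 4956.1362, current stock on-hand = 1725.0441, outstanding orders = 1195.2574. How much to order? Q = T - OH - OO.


Inventory position = OH + OO = 1725.0441 + 1195.2574 = 2920.3015
Q = 4956.1362 - 2920.3015 = 2035.8347

2035.8347 units


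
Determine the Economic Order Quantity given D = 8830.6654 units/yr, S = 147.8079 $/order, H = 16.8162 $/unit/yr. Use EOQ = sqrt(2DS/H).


2*D*S = 2 * 8830.6654 * 147.8079 = 2610484.2168
2*D*S/H = 155236.2732
EOQ = sqrt(155236.2732) = 394.0003

394.0003 units


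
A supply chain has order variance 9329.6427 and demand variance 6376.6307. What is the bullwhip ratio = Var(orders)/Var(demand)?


BW = 9329.6427 / 6376.6307 = 1.4631

1.4631


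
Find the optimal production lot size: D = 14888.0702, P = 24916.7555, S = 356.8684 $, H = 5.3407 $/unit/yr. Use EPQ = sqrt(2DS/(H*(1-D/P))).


1 - D/P = 1 - 0.5975 = 0.4025
H*(1-D/P) = 2.1496
2DS = 10626163.5827
EPQ = sqrt(4943400.5467) = 2223.3759

2223.3759 units


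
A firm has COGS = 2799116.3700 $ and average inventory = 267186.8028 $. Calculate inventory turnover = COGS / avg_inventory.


Turnover = 2799116.3700 / 267186.8028 = 10.4763

10.4763


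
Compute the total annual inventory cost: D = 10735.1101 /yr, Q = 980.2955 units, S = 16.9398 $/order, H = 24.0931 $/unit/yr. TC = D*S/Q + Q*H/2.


Ordering cost = D*S/Q = 185.5059
Holding cost = Q*H/2 = 11809.1788
TC = 185.5059 + 11809.1788 = 11994.6847

11994.6847 $/yr


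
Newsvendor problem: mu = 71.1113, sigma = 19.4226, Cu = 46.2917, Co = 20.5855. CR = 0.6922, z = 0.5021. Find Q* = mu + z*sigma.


CR = Cu/(Cu+Co) = 46.2917/(46.2917+20.5855) = 0.6922
z = 0.5021
Q* = 71.1113 + 0.5021 * 19.4226 = 80.8634

80.8634 units


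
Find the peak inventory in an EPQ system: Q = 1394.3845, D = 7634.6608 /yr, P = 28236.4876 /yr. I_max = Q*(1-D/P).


D/P = 0.2704
1 - D/P = 0.7296
I_max = 1394.3845 * 0.7296 = 1017.3669

1017.3669 units


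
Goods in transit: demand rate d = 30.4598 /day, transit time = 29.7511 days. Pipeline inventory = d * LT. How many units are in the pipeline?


Pipeline = 30.4598 * 29.7511 = 906.2126

906.2126 units


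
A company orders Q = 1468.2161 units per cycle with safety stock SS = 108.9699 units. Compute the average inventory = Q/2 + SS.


Q/2 = 734.1081
Avg = 734.1081 + 108.9699 = 843.0780

843.0780 units


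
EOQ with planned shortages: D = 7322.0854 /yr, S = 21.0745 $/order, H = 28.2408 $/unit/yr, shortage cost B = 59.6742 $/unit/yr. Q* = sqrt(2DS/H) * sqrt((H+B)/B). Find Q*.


sqrt(2DS/H) = 104.5376
sqrt((H+B)/B) = 1.2138
Q* = 104.5376 * 1.2138 = 126.8851

126.8851 units


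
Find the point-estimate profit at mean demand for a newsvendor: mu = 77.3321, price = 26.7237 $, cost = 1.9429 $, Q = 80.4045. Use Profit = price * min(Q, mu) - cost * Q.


Sales at mu = min(80.4045, 77.3321) = 77.3321
Revenue = 26.7237 * 77.3321 = 2066.5998
Total cost = 1.9429 * 80.4045 = 156.2179
Profit = 2066.5998 - 156.2179 = 1910.3819

1910.3819 $


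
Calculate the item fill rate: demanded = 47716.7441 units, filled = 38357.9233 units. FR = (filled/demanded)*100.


FR = 38357.9233 / 47716.7441 * 100 = 80.3867

80.3867%


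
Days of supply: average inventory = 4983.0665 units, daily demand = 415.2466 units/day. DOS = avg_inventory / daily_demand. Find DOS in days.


DOS = 4983.0665 / 415.2466 = 12.0003

12.0003 days


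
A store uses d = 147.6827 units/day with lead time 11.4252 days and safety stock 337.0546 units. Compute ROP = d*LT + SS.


d*LT = 147.6827 * 11.4252 = 1687.3044
ROP = 1687.3044 + 337.0546 = 2024.3590

2024.3590 units


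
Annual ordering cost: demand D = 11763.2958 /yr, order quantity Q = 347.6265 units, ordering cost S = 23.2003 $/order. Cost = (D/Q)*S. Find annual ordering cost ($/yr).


Number of orders = D/Q = 33.8389
Cost = 33.8389 * 23.2003 = 785.0725

785.0725 $/yr


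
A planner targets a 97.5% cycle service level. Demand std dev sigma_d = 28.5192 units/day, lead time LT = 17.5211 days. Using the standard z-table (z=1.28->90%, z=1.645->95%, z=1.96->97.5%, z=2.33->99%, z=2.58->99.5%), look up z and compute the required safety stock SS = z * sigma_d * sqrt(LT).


From the table, SL = 97.5% corresponds to z = 1.96
sqrt(LT) = sqrt(17.5211) = 4.1858
SS = 1.96 * 28.5192 * 4.1858 = 233.9775

233.9775 units


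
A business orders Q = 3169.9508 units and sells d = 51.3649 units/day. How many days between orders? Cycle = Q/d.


Cycle = 3169.9508 / 51.3649 = 61.7143

61.7143 days


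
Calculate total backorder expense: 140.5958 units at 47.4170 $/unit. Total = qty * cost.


Total = 140.5958 * 47.4170 = 6666.6310

6666.6310 $


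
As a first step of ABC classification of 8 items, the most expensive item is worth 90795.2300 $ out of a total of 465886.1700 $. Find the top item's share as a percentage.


Top item = 90795.2300
Total = 465886.1700
Percentage = 90795.2300 / 465886.1700 * 100 = 19.4887

19.4887%


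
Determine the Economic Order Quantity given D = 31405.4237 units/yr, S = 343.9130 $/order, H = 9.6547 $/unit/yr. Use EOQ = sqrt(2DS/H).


2*D*S = 2 * 31405.4237 * 343.9130 = 21601466.9619
2*D*S/H = 2237404.2655
EOQ = sqrt(2237404.2655) = 1495.7955

1495.7955 units


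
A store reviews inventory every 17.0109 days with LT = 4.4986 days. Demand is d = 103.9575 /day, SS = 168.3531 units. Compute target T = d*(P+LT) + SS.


P + LT = 21.5095
d*(P+LT) = 103.9575 * 21.5095 = 2236.0738
T = 2236.0738 + 168.3531 = 2404.4269

2404.4269 units


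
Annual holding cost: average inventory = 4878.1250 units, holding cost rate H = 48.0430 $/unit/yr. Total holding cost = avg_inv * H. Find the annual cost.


Cost = 4878.1250 * 48.0430 = 234359.7594

234359.7594 $/yr


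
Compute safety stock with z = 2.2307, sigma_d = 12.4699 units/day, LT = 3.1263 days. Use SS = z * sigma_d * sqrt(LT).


sqrt(LT) = sqrt(3.1263) = 1.7681
SS = 2.2307 * 12.4699 * 1.7681 = 49.1835

49.1835 units


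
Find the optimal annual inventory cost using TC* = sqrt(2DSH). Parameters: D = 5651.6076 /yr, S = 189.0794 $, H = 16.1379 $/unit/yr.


2*D*S*H = 34490002.9593
TC* = sqrt(34490002.9593) = 5872.8190

5872.8190 $/yr


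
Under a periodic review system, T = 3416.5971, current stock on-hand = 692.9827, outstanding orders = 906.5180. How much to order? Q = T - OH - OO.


Inventory position = OH + OO = 692.9827 + 906.5180 = 1599.5007
Q = 3416.5971 - 1599.5007 = 1817.0964

1817.0964 units


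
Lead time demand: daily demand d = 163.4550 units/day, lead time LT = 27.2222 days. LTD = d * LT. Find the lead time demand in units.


LTD = 163.4550 * 27.2222 = 4449.6047

4449.6047 units


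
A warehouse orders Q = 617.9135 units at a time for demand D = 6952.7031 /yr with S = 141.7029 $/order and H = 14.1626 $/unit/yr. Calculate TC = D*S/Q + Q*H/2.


Ordering cost = D*S/Q = 1594.4274
Holding cost = Q*H/2 = 4375.6309
TC = 1594.4274 + 4375.6309 = 5970.0582

5970.0582 $/yr


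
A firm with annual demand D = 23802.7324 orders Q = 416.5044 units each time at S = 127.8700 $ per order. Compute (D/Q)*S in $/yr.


Number of orders = D/Q = 57.1488
Cost = 57.1488 * 127.8700 = 7307.6188

7307.6188 $/yr


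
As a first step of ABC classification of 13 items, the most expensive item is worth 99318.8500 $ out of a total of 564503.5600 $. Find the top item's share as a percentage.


Top item = 99318.8500
Total = 564503.5600
Percentage = 99318.8500 / 564503.5600 * 100 = 17.5940

17.5940%


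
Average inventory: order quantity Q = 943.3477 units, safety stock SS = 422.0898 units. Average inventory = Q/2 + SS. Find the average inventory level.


Q/2 = 471.6739
Avg = 471.6739 + 422.0898 = 893.7637

893.7637 units


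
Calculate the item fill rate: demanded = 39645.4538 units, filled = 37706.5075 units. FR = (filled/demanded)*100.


FR = 37706.5075 / 39645.4538 * 100 = 95.1093

95.1093%


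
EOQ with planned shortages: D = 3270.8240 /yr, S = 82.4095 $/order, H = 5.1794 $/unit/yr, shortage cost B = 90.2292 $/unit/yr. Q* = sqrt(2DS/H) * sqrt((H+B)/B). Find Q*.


sqrt(2DS/H) = 322.6209
sqrt((H+B)/B) = 1.0283
Q* = 322.6209 * 1.0283 = 331.7514

331.7514 units


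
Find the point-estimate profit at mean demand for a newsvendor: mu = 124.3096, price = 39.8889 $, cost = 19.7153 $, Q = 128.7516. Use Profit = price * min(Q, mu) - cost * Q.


Sales at mu = min(128.7516, 124.3096) = 124.3096
Revenue = 39.8889 * 124.3096 = 4958.5732
Total cost = 19.7153 * 128.7516 = 2538.3764
Profit = 4958.5732 - 2538.3764 = 2420.1968

2420.1968 $


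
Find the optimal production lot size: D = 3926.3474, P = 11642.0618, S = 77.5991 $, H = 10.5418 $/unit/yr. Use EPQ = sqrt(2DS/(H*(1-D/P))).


1 - D/P = 1 - 0.3373 = 0.6627
H*(1-D/P) = 6.9865
2DS = 609362.0491
EPQ = sqrt(87219.6595) = 295.3297

295.3297 units


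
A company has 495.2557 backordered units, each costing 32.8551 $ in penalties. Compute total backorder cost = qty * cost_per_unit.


Total = 495.2557 * 32.8551 = 16271.6755

16271.6755 $


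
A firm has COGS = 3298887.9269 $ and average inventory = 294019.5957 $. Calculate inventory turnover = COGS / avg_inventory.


Turnover = 3298887.9269 / 294019.5957 = 11.2200

11.2200


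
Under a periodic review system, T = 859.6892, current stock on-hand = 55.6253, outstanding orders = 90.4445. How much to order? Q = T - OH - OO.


Inventory position = OH + OO = 55.6253 + 90.4445 = 146.0698
Q = 859.6892 - 146.0698 = 713.6194

713.6194 units


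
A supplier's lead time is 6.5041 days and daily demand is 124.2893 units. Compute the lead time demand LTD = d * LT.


LTD = 124.2893 * 6.5041 = 808.3900

808.3900 units


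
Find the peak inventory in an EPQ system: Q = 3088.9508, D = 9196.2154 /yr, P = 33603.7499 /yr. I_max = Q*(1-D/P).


D/P = 0.2737
1 - D/P = 0.7263
I_max = 3088.9508 * 0.7263 = 2243.6089

2243.6089 units


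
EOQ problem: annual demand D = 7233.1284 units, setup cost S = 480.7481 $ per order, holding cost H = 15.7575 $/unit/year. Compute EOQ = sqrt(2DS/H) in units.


2*D*S = 2 * 7233.1284 * 480.7481 = 6954625.4707
2*D*S/H = 441353.3537
EOQ = sqrt(441353.3537) = 664.3443

664.3443 units


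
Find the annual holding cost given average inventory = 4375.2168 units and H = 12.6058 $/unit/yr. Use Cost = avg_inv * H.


Cost = 4375.2168 * 12.6058 = 55153.1079

55153.1079 $/yr


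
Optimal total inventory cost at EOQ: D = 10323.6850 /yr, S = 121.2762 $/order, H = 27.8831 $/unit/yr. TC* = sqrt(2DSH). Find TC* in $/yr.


2*D*S*H = 69820246.4190
TC* = sqrt(69820246.4190) = 8355.8510

8355.8510 $/yr


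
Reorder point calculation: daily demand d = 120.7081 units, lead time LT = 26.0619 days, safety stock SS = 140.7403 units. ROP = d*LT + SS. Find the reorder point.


d*LT = 120.7081 * 26.0619 = 3145.8824
ROP = 3145.8824 + 140.7403 = 3286.6227

3286.6227 units


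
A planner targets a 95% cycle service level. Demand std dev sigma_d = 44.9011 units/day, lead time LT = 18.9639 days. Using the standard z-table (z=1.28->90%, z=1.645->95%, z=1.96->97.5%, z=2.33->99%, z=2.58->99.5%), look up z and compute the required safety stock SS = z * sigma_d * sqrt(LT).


From the table, SL = 95% corresponds to z = 1.645
sqrt(LT) = sqrt(18.9639) = 4.3548
SS = 1.645 * 44.9011 * 4.3548 = 321.6523

321.6523 units


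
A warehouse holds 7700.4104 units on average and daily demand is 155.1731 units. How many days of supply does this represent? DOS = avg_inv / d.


DOS = 7700.4104 / 155.1731 = 49.6246

49.6246 days


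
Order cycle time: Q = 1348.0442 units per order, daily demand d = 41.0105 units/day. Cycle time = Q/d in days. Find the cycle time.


Cycle = 1348.0442 / 41.0105 = 32.8707

32.8707 days


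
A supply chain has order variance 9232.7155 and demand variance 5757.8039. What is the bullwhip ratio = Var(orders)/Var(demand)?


BW = 9232.7155 / 5757.8039 = 1.6035

1.6035


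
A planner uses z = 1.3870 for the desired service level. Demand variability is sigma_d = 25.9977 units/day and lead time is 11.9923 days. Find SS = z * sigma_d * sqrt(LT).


sqrt(LT) = sqrt(11.9923) = 3.4630
SS = 1.3870 * 25.9977 * 3.4630 = 124.8713

124.8713 units


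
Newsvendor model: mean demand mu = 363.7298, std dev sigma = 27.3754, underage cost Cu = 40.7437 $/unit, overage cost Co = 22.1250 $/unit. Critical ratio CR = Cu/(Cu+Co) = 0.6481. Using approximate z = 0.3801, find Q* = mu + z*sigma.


CR = Cu/(Cu+Co) = 40.7437/(40.7437+22.1250) = 0.6481
z = 0.3801
Q* = 363.7298 + 0.3801 * 27.3754 = 374.1352

374.1352 units


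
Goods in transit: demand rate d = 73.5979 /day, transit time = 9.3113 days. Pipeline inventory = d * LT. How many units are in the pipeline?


Pipeline = 73.5979 * 9.3113 = 685.2921

685.2921 units


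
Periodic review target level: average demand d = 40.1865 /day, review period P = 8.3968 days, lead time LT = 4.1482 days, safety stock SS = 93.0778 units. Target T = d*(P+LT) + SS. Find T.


P + LT = 12.5450
d*(P+LT) = 40.1865 * 12.5450 = 504.1396
T = 504.1396 + 93.0778 = 597.2174

597.2174 units


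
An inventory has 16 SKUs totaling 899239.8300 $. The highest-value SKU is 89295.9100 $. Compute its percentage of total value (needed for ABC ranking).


Top item = 89295.9100
Total = 899239.8300
Percentage = 89295.9100 / 899239.8300 * 100 = 9.9302

9.9302%


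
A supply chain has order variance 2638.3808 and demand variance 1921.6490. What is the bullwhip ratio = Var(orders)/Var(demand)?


BW = 2638.3808 / 1921.6490 = 1.3730

1.3730


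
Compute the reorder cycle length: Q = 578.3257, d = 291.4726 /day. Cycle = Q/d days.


Cycle = 578.3257 / 291.4726 = 1.9842

1.9842 days


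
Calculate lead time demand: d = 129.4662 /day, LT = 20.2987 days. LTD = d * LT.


LTD = 129.4662 * 20.2987 = 2627.9956

2627.9956 units


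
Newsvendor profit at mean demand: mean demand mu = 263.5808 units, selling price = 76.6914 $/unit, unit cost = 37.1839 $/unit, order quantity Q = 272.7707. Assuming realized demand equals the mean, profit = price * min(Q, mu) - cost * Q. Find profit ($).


Sales at mu = min(272.7707, 263.5808) = 263.5808
Revenue = 76.6914 * 263.5808 = 20214.3806
Total cost = 37.1839 * 272.7707 = 10142.6784
Profit = 20214.3806 - 10142.6784 = 10071.7021

10071.7021 $


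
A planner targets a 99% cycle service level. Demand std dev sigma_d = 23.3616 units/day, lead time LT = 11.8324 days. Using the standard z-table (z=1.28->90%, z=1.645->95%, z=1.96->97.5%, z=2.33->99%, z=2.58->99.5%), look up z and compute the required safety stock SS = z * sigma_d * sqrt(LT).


From the table, SL = 99% corresponds to z = 2.33
sqrt(LT) = sqrt(11.8324) = 3.4398
SS = 2.33 * 23.3616 * 3.4398 = 187.2384

187.2384 units


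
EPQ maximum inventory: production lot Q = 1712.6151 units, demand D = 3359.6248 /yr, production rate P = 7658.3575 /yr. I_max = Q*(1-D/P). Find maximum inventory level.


D/P = 0.4387
1 - D/P = 0.5613
I_max = 1712.6151 * 0.5613 = 961.3125

961.3125 units


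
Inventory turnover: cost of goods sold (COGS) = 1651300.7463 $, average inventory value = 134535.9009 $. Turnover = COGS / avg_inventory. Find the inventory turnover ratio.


Turnover = 1651300.7463 / 134535.9009 = 12.2741

12.2741


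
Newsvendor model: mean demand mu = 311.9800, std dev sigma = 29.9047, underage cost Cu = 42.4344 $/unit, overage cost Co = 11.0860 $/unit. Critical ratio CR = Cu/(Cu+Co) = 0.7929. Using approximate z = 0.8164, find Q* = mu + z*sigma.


CR = Cu/(Cu+Co) = 42.4344/(42.4344+11.0860) = 0.7929
z = 0.8164
Q* = 311.9800 + 0.8164 * 29.9047 = 336.3942

336.3942 units


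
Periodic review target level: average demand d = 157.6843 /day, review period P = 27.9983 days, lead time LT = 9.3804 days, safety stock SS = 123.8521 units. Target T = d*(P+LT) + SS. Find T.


P + LT = 37.3787
d*(P+LT) = 157.6843 * 37.3787 = 5894.0341
T = 5894.0341 + 123.8521 = 6017.8862

6017.8862 units


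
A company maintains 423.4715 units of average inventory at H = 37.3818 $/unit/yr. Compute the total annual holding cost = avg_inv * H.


Cost = 423.4715 * 37.3818 = 15830.1269

15830.1269 $/yr


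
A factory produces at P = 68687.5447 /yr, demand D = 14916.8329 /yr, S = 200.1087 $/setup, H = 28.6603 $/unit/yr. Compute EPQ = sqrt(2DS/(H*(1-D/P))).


1 - D/P = 1 - 0.2172 = 0.7828
H*(1-D/P) = 22.4362
2DS = 5969976.0795
EPQ = sqrt(266087.2504) = 515.8365

515.8365 units


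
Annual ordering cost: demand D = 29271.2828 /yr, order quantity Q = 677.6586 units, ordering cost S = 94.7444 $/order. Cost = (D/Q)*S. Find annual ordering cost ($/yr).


Number of orders = D/Q = 43.1947
Cost = 43.1947 * 94.7444 = 4092.4591

4092.4591 $/yr


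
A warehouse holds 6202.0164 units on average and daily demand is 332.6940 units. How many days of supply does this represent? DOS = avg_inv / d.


DOS = 6202.0164 / 332.6940 = 18.6418

18.6418 days


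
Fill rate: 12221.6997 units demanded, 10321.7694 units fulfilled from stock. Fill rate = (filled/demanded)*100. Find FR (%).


FR = 10321.7694 / 12221.6997 * 100 = 84.4545

84.4545%


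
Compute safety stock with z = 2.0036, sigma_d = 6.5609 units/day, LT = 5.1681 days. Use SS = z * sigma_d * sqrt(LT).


sqrt(LT) = sqrt(5.1681) = 2.2733
SS = 2.0036 * 6.5609 * 2.2733 = 29.8841

29.8841 units


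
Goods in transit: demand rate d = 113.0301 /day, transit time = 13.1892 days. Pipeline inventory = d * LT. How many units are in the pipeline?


Pipeline = 113.0301 * 13.1892 = 1490.7766

1490.7766 units


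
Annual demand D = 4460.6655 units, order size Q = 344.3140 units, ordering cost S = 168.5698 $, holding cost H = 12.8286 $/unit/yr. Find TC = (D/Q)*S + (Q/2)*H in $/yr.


Ordering cost = D*S/Q = 2183.8598
Holding cost = Q*H/2 = 2208.5333
TC = 2183.8598 + 2208.5333 = 4392.3931

4392.3931 $/yr


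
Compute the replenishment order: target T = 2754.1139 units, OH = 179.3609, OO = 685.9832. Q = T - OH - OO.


Inventory position = OH + OO = 179.3609 + 685.9832 = 865.3441
Q = 2754.1139 - 865.3441 = 1888.7698

1888.7698 units


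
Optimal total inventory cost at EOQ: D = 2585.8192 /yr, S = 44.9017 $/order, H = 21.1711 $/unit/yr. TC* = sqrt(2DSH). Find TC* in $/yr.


2*D*S*H = 4916254.5223
TC* = sqrt(4916254.5223) = 2217.2628

2217.2628 $/yr
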